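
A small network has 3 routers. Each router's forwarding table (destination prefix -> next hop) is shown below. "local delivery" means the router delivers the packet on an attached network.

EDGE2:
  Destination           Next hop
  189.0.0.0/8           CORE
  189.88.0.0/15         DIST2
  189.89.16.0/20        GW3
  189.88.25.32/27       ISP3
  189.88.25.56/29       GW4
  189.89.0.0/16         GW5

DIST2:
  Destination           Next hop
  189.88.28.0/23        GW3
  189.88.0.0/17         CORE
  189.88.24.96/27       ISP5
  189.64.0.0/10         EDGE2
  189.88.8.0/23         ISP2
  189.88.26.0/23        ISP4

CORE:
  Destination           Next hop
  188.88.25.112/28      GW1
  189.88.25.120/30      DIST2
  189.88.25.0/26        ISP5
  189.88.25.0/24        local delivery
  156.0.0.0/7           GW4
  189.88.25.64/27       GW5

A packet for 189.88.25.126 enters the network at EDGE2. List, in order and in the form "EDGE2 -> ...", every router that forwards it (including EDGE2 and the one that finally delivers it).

At EDGE2: longest match for 189.88.25.126 is 189.88.0.0/15 -> DIST2
At DIST2: longest match for 189.88.25.126 is 189.88.0.0/17 -> CORE
At CORE: longest match for 189.88.25.126 is 189.88.25.0/24 -> local delivery

EDGE2 -> DIST2 -> CORE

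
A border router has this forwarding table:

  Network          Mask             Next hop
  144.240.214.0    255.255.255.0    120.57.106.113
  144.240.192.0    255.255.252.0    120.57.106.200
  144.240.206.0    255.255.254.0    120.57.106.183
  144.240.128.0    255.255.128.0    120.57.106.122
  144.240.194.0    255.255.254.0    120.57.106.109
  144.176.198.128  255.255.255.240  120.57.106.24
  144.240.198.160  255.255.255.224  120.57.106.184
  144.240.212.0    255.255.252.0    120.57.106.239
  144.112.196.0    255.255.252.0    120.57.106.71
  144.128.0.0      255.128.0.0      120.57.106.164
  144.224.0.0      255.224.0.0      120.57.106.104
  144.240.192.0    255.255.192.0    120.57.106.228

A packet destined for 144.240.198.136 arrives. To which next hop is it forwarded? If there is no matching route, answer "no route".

120.57.106.228

Routes whose prefix contains 144.240.198.136:
  144.128.0.0/9 (144.128.0.0 - 144.255.255.255) -> 120.57.106.164
  144.224.0.0/11 (144.224.0.0 - 144.255.255.255) -> 120.57.106.104
  144.240.128.0/17 (144.240.128.0 - 144.240.255.255) -> 120.57.106.122
  144.240.192.0/18 (144.240.192.0 - 144.240.255.255) -> 120.57.106.228
More-specific entries that do NOT match:
  144.176.198.128/28 (144.176.198.128 - 144.176.198.143) does not contain 144.240.198.136
  144.240.198.160/27 (144.240.198.160 - 144.240.198.191) does not contain 144.240.198.136
  144.240.214.0/24 (144.240.214.0 - 144.240.214.255) does not contain 144.240.198.136
  144.240.206.0/23 (144.240.206.0 - 144.240.207.255) does not contain 144.240.198.136
  144.240.194.0/23 (144.240.194.0 - 144.240.195.255) does not contain 144.240.198.136
  144.240.192.0/22 (144.240.192.0 - 144.240.195.255) does not contain 144.240.198.136
  144.240.212.0/22 (144.240.212.0 - 144.240.215.255) does not contain 144.240.198.136
  144.112.196.0/22 (144.112.196.0 - 144.112.199.255) does not contain 144.240.198.136
Longest matching prefix is /18 -> next hop 120.57.106.228.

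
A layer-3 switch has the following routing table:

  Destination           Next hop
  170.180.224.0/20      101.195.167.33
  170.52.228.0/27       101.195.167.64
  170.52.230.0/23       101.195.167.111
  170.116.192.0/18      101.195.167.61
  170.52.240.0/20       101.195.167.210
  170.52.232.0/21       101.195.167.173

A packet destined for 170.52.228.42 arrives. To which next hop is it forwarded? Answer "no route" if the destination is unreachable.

No entry's prefix contains 170.52.228.42; there is no default route.

no route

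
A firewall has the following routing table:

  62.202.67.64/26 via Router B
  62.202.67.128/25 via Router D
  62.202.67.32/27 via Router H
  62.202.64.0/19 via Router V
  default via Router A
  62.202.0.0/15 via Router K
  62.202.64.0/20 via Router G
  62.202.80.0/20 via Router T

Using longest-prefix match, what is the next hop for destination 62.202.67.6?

Router G

Routes whose prefix contains 62.202.67.6:
  0.0.0.0/0 (default, matches everything) -> Router A
  62.202.0.0/15 (62.202.0.0 - 62.203.255.255) -> Router K
  62.202.64.0/19 (62.202.64.0 - 62.202.95.255) -> Router V
  62.202.64.0/20 (62.202.64.0 - 62.202.79.255) -> Router G
More-specific entries that do NOT match:
  62.202.67.32/27 (62.202.67.32 - 62.202.67.63) does not contain 62.202.67.6
  62.202.67.64/26 (62.202.67.64 - 62.202.67.127) does not contain 62.202.67.6
  62.202.67.128/25 (62.202.67.128 - 62.202.67.255) does not contain 62.202.67.6
Longest matching prefix is /20 -> next hop Router G.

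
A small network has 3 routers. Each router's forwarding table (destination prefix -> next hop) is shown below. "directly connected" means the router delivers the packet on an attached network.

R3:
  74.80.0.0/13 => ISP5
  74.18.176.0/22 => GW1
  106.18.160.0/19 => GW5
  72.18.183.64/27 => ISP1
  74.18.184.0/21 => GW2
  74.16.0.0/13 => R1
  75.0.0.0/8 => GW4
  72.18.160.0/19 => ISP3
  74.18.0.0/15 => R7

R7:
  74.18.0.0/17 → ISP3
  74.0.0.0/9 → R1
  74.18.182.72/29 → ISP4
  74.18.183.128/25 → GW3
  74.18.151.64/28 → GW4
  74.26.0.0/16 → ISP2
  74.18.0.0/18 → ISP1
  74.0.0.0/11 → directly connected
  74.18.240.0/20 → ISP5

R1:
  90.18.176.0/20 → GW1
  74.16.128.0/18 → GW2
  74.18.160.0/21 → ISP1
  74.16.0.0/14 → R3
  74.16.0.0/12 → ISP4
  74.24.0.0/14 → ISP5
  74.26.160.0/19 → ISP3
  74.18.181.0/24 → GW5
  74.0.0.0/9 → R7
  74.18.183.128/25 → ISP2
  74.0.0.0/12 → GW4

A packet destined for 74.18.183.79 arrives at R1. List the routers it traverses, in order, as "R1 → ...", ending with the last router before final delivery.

At R1: longest match for 74.18.183.79 is 74.16.0.0/14 -> R3
At R3: longest match for 74.18.183.79 is 74.18.0.0/15 -> R7
At R7: longest match for 74.18.183.79 is 74.0.0.0/11 -> directly connected

R1 → R3 → R7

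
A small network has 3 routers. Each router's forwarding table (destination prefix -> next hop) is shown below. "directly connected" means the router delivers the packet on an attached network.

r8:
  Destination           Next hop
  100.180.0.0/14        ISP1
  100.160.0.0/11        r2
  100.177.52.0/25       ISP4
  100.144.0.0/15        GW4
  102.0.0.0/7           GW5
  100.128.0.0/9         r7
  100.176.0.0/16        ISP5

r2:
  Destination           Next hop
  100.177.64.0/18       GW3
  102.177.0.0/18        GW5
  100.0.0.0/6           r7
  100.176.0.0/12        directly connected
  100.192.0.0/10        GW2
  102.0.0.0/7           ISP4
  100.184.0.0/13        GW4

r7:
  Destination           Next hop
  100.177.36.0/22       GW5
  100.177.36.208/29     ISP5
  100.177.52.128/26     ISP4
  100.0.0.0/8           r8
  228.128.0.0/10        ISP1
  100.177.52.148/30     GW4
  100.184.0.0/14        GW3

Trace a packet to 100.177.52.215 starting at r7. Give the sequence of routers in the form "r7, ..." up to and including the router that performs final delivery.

r7, r8, r2

At r7: longest match for 100.177.52.215 is 100.0.0.0/8 -> r8
At r8: longest match for 100.177.52.215 is 100.160.0.0/11 -> r2
At r2: longest match for 100.177.52.215 is 100.176.0.0/12 -> directly connected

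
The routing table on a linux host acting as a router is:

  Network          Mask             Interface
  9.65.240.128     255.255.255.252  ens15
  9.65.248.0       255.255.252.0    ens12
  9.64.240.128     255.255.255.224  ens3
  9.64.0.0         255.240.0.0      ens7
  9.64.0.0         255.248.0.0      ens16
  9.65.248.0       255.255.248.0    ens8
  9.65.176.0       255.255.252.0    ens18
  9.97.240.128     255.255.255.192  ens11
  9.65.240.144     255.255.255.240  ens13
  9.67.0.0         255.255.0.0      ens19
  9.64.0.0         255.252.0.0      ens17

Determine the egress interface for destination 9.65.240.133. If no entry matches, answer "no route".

Routes whose prefix contains 9.65.240.133:
  9.64.0.0/12 (9.64.0.0 - 9.79.255.255) -> ens7
  9.64.0.0/13 (9.64.0.0 - 9.71.255.255) -> ens16
  9.64.0.0/14 (9.64.0.0 - 9.67.255.255) -> ens17
More-specific entries that do NOT match:
  9.65.240.128/30 (9.65.240.128 - 9.65.240.131) does not contain 9.65.240.133
  9.65.240.144/28 (9.65.240.144 - 9.65.240.159) does not contain 9.65.240.133
  9.64.240.128/27 (9.64.240.128 - 9.64.240.159) does not contain 9.65.240.133
  9.97.240.128/26 (9.97.240.128 - 9.97.240.191) does not contain 9.65.240.133
  9.65.248.0/22 (9.65.248.0 - 9.65.251.255) does not contain 9.65.240.133
  9.65.176.0/22 (9.65.176.0 - 9.65.179.255) does not contain 9.65.240.133
  9.65.248.0/21 (9.65.248.0 - 9.65.255.255) does not contain 9.65.240.133
  9.67.0.0/16 (9.67.0.0 - 9.67.255.255) does not contain 9.65.240.133
Longest matching prefix is /14 -> interface ens17.

ens17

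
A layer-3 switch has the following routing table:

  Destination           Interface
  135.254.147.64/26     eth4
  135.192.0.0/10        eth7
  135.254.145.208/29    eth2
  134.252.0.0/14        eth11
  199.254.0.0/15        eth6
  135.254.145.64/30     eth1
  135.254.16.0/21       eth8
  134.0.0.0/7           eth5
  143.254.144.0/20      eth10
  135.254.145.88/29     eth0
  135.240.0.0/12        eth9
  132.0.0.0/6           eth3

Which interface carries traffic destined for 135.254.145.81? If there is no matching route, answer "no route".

Routes whose prefix contains 135.254.145.81:
  132.0.0.0/6 (132.0.0.0 - 135.255.255.255) -> eth3
  134.0.0.0/7 (134.0.0.0 - 135.255.255.255) -> eth5
  135.192.0.0/10 (135.192.0.0 - 135.255.255.255) -> eth7
  135.240.0.0/12 (135.240.0.0 - 135.255.255.255) -> eth9
More-specific entries that do NOT match:
  135.254.145.64/30 (135.254.145.64 - 135.254.145.67) does not contain 135.254.145.81
  135.254.145.208/29 (135.254.145.208 - 135.254.145.215) does not contain 135.254.145.81
  135.254.145.88/29 (135.254.145.88 - 135.254.145.95) does not contain 135.254.145.81
  135.254.147.64/26 (135.254.147.64 - 135.254.147.127) does not contain 135.254.145.81
  135.254.16.0/21 (135.254.16.0 - 135.254.23.255) does not contain 135.254.145.81
  143.254.144.0/20 (143.254.144.0 - 143.254.159.255) does not contain 135.254.145.81
  199.254.0.0/15 (199.254.0.0 - 199.255.255.255) does not contain 135.254.145.81
  134.252.0.0/14 (134.252.0.0 - 134.255.255.255) does not contain 135.254.145.81
Longest matching prefix is /12 -> interface eth9.

eth9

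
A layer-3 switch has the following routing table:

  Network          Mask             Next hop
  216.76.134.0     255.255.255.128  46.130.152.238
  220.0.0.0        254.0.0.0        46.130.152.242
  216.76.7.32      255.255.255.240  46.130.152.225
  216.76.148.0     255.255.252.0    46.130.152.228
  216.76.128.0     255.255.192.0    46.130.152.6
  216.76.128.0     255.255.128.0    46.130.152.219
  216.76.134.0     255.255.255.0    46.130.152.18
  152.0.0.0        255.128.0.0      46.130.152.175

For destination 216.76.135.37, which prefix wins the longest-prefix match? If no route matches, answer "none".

Entries matching 216.76.135.37:
  216.76.128.0/17 (216.76.128.0 - 216.76.255.255)
  216.76.128.0/18 (216.76.128.0 - 216.76.191.255)
Most specific is 216.76.128.0/18.

216.76.128.0/18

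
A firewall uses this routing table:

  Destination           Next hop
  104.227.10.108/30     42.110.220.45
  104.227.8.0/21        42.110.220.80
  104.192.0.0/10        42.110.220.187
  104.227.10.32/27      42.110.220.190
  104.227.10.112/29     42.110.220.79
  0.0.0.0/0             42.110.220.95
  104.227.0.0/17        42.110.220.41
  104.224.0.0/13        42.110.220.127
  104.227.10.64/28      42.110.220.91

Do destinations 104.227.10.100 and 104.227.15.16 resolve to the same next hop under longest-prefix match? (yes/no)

yes

104.227.10.100: longest match 104.227.8.0/21 -> 42.110.220.80
104.227.15.16: longest match 104.227.8.0/21 -> 42.110.220.80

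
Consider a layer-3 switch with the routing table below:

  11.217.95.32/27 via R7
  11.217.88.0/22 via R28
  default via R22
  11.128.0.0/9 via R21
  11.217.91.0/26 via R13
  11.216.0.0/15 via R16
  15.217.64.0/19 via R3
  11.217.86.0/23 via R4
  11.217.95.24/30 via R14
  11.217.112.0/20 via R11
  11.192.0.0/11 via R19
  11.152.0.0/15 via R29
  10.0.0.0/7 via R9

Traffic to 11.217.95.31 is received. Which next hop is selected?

Routes whose prefix contains 11.217.95.31:
  0.0.0.0/0 (default, matches everything) -> R22
  10.0.0.0/7 (10.0.0.0 - 11.255.255.255) -> R9
  11.128.0.0/9 (11.128.0.0 - 11.255.255.255) -> R21
  11.192.0.0/11 (11.192.0.0 - 11.223.255.255) -> R19
  11.216.0.0/15 (11.216.0.0 - 11.217.255.255) -> R16
More-specific entries that do NOT match:
  11.217.95.24/30 (11.217.95.24 - 11.217.95.27) does not contain 11.217.95.31
  11.217.95.32/27 (11.217.95.32 - 11.217.95.63) does not contain 11.217.95.31
  11.217.91.0/26 (11.217.91.0 - 11.217.91.63) does not contain 11.217.95.31
  11.217.86.0/23 (11.217.86.0 - 11.217.87.255) does not contain 11.217.95.31
  11.217.88.0/22 (11.217.88.0 - 11.217.91.255) does not contain 11.217.95.31
  11.217.112.0/20 (11.217.112.0 - 11.217.127.255) does not contain 11.217.95.31
  15.217.64.0/19 (15.217.64.0 - 15.217.95.255) does not contain 11.217.95.31
Longest matching prefix is /15 -> next hop R16.

R16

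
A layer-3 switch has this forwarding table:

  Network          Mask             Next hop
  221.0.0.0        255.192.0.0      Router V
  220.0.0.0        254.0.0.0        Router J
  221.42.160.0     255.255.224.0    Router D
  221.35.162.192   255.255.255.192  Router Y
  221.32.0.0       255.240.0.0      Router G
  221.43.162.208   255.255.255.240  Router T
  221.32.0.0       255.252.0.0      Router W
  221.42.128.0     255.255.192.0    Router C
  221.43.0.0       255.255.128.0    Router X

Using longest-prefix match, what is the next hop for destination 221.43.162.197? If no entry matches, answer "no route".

Routes whose prefix contains 221.43.162.197:
  220.0.0.0/7 (220.0.0.0 - 221.255.255.255) -> Router J
  221.0.0.0/10 (221.0.0.0 - 221.63.255.255) -> Router V
  221.32.0.0/12 (221.32.0.0 - 221.47.255.255) -> Router G
More-specific entries that do NOT match:
  221.43.162.208/28 (221.43.162.208 - 221.43.162.223) does not contain 221.43.162.197
  221.35.162.192/26 (221.35.162.192 - 221.35.162.255) does not contain 221.43.162.197
  221.42.160.0/19 (221.42.160.0 - 221.42.191.255) does not contain 221.43.162.197
  221.42.128.0/18 (221.42.128.0 - 221.42.191.255) does not contain 221.43.162.197
  221.43.0.0/17 (221.43.0.0 - 221.43.127.255) does not contain 221.43.162.197
  221.32.0.0/14 (221.32.0.0 - 221.35.255.255) does not contain 221.43.162.197
Longest matching prefix is /12 -> next hop Router G.

Router G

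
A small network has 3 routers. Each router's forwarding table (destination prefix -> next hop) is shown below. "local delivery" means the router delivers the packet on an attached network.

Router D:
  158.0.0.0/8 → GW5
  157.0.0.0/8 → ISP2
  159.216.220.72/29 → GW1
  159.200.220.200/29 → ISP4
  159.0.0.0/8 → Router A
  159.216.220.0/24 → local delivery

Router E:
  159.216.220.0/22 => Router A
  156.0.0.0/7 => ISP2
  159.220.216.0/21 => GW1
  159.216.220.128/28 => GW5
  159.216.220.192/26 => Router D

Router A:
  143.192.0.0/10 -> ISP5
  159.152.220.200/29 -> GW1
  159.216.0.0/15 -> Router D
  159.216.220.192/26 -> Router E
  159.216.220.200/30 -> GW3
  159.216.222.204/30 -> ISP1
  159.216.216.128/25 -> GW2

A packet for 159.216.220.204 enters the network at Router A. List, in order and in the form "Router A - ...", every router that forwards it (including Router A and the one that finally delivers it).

At Router A: longest match for 159.216.220.204 is 159.216.220.192/26 -> Router E
At Router E: longest match for 159.216.220.204 is 159.216.220.192/26 -> Router D
At Router D: longest match for 159.216.220.204 is 159.216.220.0/24 -> local delivery

Router A - Router E - Router D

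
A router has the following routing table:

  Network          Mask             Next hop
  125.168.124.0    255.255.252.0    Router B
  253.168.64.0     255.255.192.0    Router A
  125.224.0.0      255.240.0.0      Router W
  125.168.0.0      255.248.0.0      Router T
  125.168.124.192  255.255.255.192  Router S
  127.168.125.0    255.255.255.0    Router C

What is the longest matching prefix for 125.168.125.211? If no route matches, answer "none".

Entries matching 125.168.125.211:
  125.168.0.0/13 (125.168.0.0 - 125.175.255.255)
  125.168.124.0/22 (125.168.124.0 - 125.168.127.255)
Most specific is 125.168.124.0/22.

125.168.124.0/22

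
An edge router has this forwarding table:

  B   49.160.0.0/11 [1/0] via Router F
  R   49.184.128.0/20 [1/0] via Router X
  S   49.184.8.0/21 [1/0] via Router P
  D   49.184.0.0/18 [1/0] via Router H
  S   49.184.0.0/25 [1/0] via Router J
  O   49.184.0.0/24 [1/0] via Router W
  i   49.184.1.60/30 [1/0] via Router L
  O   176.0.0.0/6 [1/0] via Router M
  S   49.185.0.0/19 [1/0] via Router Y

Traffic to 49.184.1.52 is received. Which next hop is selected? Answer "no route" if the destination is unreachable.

Router H

Routes whose prefix contains 49.184.1.52:
  49.160.0.0/11 (49.160.0.0 - 49.191.255.255) -> Router F
  49.184.0.0/18 (49.184.0.0 - 49.184.63.255) -> Router H
More-specific entries that do NOT match:
  49.184.1.60/30 (49.184.1.60 - 49.184.1.63) does not contain 49.184.1.52
  49.184.0.0/25 (49.184.0.0 - 49.184.0.127) does not contain 49.184.1.52
  49.184.0.0/24 (49.184.0.0 - 49.184.0.255) does not contain 49.184.1.52
  49.184.8.0/21 (49.184.8.0 - 49.184.15.255) does not contain 49.184.1.52
  49.184.128.0/20 (49.184.128.0 - 49.184.143.255) does not contain 49.184.1.52
  49.185.0.0/19 (49.185.0.0 - 49.185.31.255) does not contain 49.184.1.52
Longest matching prefix is /18 -> next hop Router H.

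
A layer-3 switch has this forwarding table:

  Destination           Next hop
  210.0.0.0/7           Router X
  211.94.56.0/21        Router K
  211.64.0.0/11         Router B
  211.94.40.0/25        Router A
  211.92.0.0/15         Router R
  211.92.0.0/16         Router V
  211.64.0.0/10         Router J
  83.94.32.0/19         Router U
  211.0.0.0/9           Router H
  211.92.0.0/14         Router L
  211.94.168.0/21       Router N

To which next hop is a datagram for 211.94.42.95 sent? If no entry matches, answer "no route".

Routes whose prefix contains 211.94.42.95:
  210.0.0.0/7 (210.0.0.0 - 211.255.255.255) -> Router X
  211.0.0.0/9 (211.0.0.0 - 211.127.255.255) -> Router H
  211.64.0.0/10 (211.64.0.0 - 211.127.255.255) -> Router J
  211.64.0.0/11 (211.64.0.0 - 211.95.255.255) -> Router B
  211.92.0.0/14 (211.92.0.0 - 211.95.255.255) -> Router L
More-specific entries that do NOT match:
  211.94.40.0/25 (211.94.40.0 - 211.94.40.127) does not contain 211.94.42.95
  211.94.56.0/21 (211.94.56.0 - 211.94.63.255) does not contain 211.94.42.95
  211.94.168.0/21 (211.94.168.0 - 211.94.175.255) does not contain 211.94.42.95
  83.94.32.0/19 (83.94.32.0 - 83.94.63.255) does not contain 211.94.42.95
  211.92.0.0/16 (211.92.0.0 - 211.92.255.255) does not contain 211.94.42.95
  211.92.0.0/15 (211.92.0.0 - 211.93.255.255) does not contain 211.94.42.95
Longest matching prefix is /14 -> next hop Router L.

Router L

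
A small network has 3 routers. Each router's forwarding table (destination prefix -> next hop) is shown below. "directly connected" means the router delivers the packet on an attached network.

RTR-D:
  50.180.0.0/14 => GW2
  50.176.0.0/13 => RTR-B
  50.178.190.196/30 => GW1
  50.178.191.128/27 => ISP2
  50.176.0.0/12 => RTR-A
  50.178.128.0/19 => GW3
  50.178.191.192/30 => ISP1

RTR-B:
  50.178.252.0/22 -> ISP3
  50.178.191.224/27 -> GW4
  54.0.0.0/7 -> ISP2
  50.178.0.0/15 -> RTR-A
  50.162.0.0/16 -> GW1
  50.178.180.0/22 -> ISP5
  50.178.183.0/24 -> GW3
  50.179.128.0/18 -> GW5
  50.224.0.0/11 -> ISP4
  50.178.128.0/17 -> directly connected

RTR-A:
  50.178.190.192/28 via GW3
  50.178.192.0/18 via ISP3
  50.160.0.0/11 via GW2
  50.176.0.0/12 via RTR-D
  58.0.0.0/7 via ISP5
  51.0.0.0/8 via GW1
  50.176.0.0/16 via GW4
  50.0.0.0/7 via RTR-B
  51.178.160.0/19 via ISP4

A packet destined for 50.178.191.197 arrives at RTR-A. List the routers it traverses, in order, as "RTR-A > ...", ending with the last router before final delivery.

At RTR-A: longest match for 50.178.191.197 is 50.176.0.0/12 -> RTR-D
At RTR-D: longest match for 50.178.191.197 is 50.176.0.0/13 -> RTR-B
At RTR-B: longest match for 50.178.191.197 is 50.178.128.0/17 -> directly connected

RTR-A > RTR-D > RTR-B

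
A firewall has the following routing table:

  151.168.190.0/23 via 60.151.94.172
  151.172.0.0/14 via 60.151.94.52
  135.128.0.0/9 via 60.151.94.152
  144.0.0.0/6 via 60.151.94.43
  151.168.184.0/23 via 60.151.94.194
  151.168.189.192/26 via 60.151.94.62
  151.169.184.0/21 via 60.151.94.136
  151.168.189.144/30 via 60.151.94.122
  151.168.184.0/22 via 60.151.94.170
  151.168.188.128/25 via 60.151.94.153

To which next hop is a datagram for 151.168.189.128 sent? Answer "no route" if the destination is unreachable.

no route

No entry's prefix contains 151.168.189.128; there is no default route.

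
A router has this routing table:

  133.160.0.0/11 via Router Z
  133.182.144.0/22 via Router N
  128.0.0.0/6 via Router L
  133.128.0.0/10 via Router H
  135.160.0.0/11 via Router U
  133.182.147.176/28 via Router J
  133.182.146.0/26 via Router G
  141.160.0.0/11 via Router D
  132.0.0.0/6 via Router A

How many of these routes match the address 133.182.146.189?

4

Prefixes containing 133.182.146.189:
  132.0.0.0/6 (132.0.0.0 - 135.255.255.255)
  133.128.0.0/10 (133.128.0.0 - 133.191.255.255)
  133.160.0.0/11 (133.160.0.0 - 133.191.255.255)
  133.182.144.0/22 (133.182.144.0 - 133.182.147.255)
Total matching entries: 4.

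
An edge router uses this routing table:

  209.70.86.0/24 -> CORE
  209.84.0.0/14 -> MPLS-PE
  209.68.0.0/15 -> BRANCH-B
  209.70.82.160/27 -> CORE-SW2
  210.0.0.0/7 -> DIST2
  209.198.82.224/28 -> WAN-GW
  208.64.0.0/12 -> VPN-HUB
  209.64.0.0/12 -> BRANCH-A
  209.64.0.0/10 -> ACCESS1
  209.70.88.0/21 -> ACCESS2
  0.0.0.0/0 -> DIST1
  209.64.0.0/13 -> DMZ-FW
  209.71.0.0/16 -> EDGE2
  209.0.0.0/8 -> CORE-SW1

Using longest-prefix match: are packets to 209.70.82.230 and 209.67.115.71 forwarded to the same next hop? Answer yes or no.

209.70.82.230: longest match 209.64.0.0/13 -> DMZ-FW
209.67.115.71: longest match 209.64.0.0/13 -> DMZ-FW

yes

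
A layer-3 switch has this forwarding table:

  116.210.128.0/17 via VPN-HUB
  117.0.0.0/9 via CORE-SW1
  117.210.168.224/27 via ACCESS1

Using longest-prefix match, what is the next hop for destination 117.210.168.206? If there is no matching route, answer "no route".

no route

No entry's prefix contains 117.210.168.206; there is no default route.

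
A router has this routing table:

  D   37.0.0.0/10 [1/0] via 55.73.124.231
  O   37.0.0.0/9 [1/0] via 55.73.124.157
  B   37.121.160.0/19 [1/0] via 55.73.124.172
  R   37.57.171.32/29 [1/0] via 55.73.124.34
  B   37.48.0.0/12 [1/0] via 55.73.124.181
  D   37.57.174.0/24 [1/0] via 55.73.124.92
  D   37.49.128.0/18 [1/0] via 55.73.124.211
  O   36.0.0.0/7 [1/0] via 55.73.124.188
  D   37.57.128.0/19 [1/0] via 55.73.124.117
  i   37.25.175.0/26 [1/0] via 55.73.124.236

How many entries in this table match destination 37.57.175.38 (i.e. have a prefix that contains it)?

4

Prefixes containing 37.57.175.38:
  36.0.0.0/7 (36.0.0.0 - 37.255.255.255)
  37.0.0.0/9 (37.0.0.0 - 37.127.255.255)
  37.0.0.0/10 (37.0.0.0 - 37.63.255.255)
  37.48.0.0/12 (37.48.0.0 - 37.63.255.255)
Total matching entries: 4.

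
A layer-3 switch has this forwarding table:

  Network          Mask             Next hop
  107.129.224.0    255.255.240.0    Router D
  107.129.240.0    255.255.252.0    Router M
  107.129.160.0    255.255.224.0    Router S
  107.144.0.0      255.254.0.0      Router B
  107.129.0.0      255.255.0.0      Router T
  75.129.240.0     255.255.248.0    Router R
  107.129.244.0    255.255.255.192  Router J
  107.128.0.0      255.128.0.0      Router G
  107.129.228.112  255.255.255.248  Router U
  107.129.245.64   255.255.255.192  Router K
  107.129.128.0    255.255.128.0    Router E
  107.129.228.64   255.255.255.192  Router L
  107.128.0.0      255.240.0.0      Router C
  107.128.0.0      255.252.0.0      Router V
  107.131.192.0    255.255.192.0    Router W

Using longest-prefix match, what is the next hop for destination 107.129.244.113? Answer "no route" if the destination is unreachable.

Router E

Routes whose prefix contains 107.129.244.113:
  107.128.0.0/9 (107.128.0.0 - 107.255.255.255) -> Router G
  107.128.0.0/12 (107.128.0.0 - 107.143.255.255) -> Router C
  107.128.0.0/14 (107.128.0.0 - 107.131.255.255) -> Router V
  107.129.0.0/16 (107.129.0.0 - 107.129.255.255) -> Router T
  107.129.128.0/17 (107.129.128.0 - 107.129.255.255) -> Router E
More-specific entries that do NOT match:
  107.129.228.112/29 (107.129.228.112 - 107.129.228.119) does not contain 107.129.244.113
  107.129.244.0/26 (107.129.244.0 - 107.129.244.63) does not contain 107.129.244.113
  107.129.245.64/26 (107.129.245.64 - 107.129.245.127) does not contain 107.129.244.113
  107.129.228.64/26 (107.129.228.64 - 107.129.228.127) does not contain 107.129.244.113
  107.129.240.0/22 (107.129.240.0 - 107.129.243.255) does not contain 107.129.244.113
  75.129.240.0/21 (75.129.240.0 - 75.129.247.255) does not contain 107.129.244.113
  107.129.224.0/20 (107.129.224.0 - 107.129.239.255) does not contain 107.129.244.113
  107.129.160.0/19 (107.129.160.0 - 107.129.191.255) does not contain 107.129.244.113
  107.131.192.0/18 (107.131.192.0 - 107.131.255.255) does not contain 107.129.244.113
Longest matching prefix is /17 -> next hop Router E.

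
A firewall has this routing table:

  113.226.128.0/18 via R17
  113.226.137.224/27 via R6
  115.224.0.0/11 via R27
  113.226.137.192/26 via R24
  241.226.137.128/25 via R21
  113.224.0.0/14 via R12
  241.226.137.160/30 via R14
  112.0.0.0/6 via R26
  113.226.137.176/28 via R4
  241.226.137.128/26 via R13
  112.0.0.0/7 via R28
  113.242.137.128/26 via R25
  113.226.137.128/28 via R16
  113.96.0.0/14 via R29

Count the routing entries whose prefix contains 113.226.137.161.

Prefixes containing 113.226.137.161:
  112.0.0.0/6 (112.0.0.0 - 115.255.255.255)
  112.0.0.0/7 (112.0.0.0 - 113.255.255.255)
  113.224.0.0/14 (113.224.0.0 - 113.227.255.255)
  113.226.128.0/18 (113.226.128.0 - 113.226.191.255)
Total matching entries: 4.

4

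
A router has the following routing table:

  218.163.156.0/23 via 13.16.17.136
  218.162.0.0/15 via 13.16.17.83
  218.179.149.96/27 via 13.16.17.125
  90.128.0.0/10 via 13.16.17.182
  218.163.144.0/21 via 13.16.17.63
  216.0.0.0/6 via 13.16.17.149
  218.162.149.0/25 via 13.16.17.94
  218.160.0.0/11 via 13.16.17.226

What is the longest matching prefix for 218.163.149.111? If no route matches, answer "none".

218.163.144.0/21

Entries matching 218.163.149.111:
  216.0.0.0/6 (216.0.0.0 - 219.255.255.255)
  218.160.0.0/11 (218.160.0.0 - 218.191.255.255)
  218.162.0.0/15 (218.162.0.0 - 218.163.255.255)
  218.163.144.0/21 (218.163.144.0 - 218.163.151.255)
Most specific is 218.163.144.0/21.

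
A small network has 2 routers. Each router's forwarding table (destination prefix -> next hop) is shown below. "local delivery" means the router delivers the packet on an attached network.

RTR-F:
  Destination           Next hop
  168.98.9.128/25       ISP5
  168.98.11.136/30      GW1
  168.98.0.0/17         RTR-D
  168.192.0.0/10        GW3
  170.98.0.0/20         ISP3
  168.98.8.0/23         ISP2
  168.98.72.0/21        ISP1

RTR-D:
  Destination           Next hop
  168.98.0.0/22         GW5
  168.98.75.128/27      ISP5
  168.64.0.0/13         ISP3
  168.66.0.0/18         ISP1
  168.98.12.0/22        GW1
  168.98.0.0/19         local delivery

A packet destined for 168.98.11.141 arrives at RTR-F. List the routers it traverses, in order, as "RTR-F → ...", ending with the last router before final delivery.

RTR-F → RTR-D

At RTR-F: longest match for 168.98.11.141 is 168.98.0.0/17 -> RTR-D
At RTR-D: longest match for 168.98.11.141 is 168.98.0.0/19 -> local delivery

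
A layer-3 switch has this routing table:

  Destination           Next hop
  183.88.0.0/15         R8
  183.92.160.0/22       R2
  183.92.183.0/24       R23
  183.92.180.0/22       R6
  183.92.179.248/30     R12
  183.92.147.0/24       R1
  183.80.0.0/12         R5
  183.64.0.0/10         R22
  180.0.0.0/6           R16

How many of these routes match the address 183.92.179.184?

3

Prefixes containing 183.92.179.184:
  180.0.0.0/6 (180.0.0.0 - 183.255.255.255)
  183.64.0.0/10 (183.64.0.0 - 183.127.255.255)
  183.80.0.0/12 (183.80.0.0 - 183.95.255.255)
Total matching entries: 3.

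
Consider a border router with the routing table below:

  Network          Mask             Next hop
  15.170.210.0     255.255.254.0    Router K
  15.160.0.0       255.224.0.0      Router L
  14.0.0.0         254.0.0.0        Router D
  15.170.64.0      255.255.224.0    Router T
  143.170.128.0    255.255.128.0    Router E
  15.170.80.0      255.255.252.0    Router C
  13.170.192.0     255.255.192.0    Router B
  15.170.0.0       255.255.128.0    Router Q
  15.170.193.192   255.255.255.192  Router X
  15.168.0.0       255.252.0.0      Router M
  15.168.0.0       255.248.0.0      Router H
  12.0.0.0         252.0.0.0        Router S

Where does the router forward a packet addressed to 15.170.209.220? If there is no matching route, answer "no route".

Routes whose prefix contains 15.170.209.220:
  12.0.0.0/6 (12.0.0.0 - 15.255.255.255) -> Router S
  14.0.0.0/7 (14.0.0.0 - 15.255.255.255) -> Router D
  15.160.0.0/11 (15.160.0.0 - 15.191.255.255) -> Router L
  15.168.0.0/13 (15.168.0.0 - 15.175.255.255) -> Router H
  15.168.0.0/14 (15.168.0.0 - 15.171.255.255) -> Router M
More-specific entries that do NOT match:
  15.170.193.192/26 (15.170.193.192 - 15.170.193.255) does not contain 15.170.209.220
  15.170.210.0/23 (15.170.210.0 - 15.170.211.255) does not contain 15.170.209.220
  15.170.80.0/22 (15.170.80.0 - 15.170.83.255) does not contain 15.170.209.220
  15.170.64.0/19 (15.170.64.0 - 15.170.95.255) does not contain 15.170.209.220
  13.170.192.0/18 (13.170.192.0 - 13.170.255.255) does not contain 15.170.209.220
  143.170.128.0/17 (143.170.128.0 - 143.170.255.255) does not contain 15.170.209.220
  15.170.0.0/17 (15.170.0.0 - 15.170.127.255) does not contain 15.170.209.220
Longest matching prefix is /14 -> next hop Router M.

Router M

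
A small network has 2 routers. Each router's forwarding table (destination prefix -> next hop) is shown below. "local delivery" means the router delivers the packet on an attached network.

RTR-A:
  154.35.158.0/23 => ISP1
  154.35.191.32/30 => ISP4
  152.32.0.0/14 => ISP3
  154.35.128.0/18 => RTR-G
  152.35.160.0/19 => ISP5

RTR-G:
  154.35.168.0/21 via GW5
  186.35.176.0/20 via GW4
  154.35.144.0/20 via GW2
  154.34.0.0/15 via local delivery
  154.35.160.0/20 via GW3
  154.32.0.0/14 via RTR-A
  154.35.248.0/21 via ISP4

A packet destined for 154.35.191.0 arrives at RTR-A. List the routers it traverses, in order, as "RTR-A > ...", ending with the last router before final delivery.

RTR-A > RTR-G

At RTR-A: longest match for 154.35.191.0 is 154.35.128.0/18 -> RTR-G
At RTR-G: longest match for 154.35.191.0 is 154.34.0.0/15 -> local delivery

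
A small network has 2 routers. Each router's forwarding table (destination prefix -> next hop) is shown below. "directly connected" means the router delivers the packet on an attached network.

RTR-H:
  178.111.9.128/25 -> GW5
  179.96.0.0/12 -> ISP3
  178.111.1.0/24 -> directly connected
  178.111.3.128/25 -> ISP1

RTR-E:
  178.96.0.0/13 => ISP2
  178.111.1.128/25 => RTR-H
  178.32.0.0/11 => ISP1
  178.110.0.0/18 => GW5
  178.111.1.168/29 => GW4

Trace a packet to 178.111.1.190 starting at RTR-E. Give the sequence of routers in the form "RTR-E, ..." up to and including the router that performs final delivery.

At RTR-E: longest match for 178.111.1.190 is 178.111.1.128/25 -> RTR-H
At RTR-H: longest match for 178.111.1.190 is 178.111.1.0/24 -> directly connected

RTR-E, RTR-H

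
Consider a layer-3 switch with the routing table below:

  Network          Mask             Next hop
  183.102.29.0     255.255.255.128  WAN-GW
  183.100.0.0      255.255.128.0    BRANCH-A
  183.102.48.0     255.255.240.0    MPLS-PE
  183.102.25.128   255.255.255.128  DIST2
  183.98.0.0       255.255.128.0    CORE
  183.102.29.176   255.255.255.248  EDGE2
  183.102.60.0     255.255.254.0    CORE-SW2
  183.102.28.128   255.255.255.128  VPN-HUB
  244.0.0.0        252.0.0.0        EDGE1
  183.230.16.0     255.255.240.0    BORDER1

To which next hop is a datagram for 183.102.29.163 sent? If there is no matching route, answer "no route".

No entry's prefix contains 183.102.29.163; there is no default route.

no route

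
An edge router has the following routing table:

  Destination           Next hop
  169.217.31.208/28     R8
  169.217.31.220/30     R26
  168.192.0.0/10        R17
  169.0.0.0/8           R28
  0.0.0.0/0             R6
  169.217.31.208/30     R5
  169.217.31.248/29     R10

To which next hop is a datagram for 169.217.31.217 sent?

Routes whose prefix contains 169.217.31.217:
  0.0.0.0/0 (default, matches everything) -> R6
  169.0.0.0/8 (169.0.0.0 - 169.255.255.255) -> R28
  169.217.31.208/28 (169.217.31.208 - 169.217.31.223) -> R8
More-specific entries that do NOT match:
  169.217.31.220/30 (169.217.31.220 - 169.217.31.223) does not contain 169.217.31.217
  169.217.31.208/30 (169.217.31.208 - 169.217.31.211) does not contain 169.217.31.217
  169.217.31.248/29 (169.217.31.248 - 169.217.31.255) does not contain 169.217.31.217
Longest matching prefix is /28 -> next hop R8.

R8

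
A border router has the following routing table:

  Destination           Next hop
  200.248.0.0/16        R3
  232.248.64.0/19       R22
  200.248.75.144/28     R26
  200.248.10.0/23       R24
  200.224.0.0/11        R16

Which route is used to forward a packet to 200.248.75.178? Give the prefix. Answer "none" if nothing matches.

200.248.0.0/16

Entries matching 200.248.75.178:
  200.224.0.0/11 (200.224.0.0 - 200.255.255.255)
  200.248.0.0/16 (200.248.0.0 - 200.248.255.255)
Most specific is 200.248.0.0/16.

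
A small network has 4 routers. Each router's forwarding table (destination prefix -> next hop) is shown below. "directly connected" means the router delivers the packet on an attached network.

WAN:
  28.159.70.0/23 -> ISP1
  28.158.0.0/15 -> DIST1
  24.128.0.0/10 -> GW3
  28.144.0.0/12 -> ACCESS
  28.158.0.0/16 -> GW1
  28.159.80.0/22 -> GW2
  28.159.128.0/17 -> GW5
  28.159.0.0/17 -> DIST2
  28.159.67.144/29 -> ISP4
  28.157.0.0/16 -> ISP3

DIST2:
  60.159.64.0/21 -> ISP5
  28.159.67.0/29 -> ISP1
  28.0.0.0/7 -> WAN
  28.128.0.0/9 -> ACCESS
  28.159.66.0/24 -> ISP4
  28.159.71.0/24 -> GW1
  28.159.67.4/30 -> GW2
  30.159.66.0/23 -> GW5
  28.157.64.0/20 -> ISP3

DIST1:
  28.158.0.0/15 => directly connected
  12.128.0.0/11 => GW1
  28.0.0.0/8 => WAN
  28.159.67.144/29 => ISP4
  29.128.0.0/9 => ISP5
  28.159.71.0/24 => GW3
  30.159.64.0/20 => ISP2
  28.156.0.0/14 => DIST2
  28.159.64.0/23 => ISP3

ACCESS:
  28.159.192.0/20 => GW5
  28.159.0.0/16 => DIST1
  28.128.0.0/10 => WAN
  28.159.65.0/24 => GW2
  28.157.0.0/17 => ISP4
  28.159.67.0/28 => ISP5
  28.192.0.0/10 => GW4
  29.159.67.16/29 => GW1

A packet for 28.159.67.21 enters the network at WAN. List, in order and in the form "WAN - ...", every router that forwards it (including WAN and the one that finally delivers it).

At WAN: longest match for 28.159.67.21 is 28.159.0.0/17 -> DIST2
At DIST2: longest match for 28.159.67.21 is 28.128.0.0/9 -> ACCESS
At ACCESS: longest match for 28.159.67.21 is 28.159.0.0/16 -> DIST1
At DIST1: longest match for 28.159.67.21 is 28.158.0.0/15 -> directly connected

WAN - DIST2 - ACCESS - DIST1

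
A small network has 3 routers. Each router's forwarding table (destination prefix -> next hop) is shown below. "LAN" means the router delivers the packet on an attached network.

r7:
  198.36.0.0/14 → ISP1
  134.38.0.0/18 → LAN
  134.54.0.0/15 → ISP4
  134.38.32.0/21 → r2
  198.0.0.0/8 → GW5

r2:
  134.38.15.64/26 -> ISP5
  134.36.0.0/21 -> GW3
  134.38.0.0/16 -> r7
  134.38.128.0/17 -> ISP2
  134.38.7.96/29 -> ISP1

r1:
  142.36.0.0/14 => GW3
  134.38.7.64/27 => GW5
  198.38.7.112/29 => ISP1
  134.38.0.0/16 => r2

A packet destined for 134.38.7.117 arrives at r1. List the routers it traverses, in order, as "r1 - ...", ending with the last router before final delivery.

At r1: longest match for 134.38.7.117 is 134.38.0.0/16 -> r2
At r2: longest match for 134.38.7.117 is 134.38.0.0/16 -> r7
At r7: longest match for 134.38.7.117 is 134.38.0.0/18 -> LAN

r1 - r2 - r7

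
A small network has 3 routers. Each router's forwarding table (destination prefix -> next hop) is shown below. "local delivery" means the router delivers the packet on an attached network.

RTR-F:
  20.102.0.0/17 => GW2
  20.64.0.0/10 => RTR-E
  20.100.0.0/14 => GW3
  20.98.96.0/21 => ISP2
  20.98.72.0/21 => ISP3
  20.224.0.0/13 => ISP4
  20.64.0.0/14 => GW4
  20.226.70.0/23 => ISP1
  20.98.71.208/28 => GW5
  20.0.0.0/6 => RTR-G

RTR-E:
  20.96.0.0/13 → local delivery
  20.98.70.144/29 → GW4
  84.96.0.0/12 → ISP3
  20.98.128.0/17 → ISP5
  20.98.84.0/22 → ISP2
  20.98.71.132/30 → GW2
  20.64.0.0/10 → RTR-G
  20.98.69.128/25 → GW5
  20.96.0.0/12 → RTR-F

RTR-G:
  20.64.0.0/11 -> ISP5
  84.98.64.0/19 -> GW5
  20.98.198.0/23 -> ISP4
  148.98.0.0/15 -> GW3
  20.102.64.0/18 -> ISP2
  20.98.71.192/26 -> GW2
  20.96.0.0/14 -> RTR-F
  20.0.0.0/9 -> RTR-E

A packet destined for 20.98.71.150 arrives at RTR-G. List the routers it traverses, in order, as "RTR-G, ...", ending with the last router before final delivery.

At RTR-G: longest match for 20.98.71.150 is 20.96.0.0/14 -> RTR-F
At RTR-F: longest match for 20.98.71.150 is 20.64.0.0/10 -> RTR-E
At RTR-E: longest match for 20.98.71.150 is 20.96.0.0/13 -> local delivery

RTR-G, RTR-F, RTR-E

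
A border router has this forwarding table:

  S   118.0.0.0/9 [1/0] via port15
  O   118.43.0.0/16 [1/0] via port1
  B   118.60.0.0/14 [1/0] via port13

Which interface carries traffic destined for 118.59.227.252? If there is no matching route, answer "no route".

port15

Routes whose prefix contains 118.59.227.252:
  118.0.0.0/9 (118.0.0.0 - 118.127.255.255) -> port15
More-specific entries that do NOT match:
  118.43.0.0/16 (118.43.0.0 - 118.43.255.255) does not contain 118.59.227.252
  118.60.0.0/14 (118.60.0.0 - 118.63.255.255) does not contain 118.59.227.252
Longest matching prefix is /9 -> interface port15.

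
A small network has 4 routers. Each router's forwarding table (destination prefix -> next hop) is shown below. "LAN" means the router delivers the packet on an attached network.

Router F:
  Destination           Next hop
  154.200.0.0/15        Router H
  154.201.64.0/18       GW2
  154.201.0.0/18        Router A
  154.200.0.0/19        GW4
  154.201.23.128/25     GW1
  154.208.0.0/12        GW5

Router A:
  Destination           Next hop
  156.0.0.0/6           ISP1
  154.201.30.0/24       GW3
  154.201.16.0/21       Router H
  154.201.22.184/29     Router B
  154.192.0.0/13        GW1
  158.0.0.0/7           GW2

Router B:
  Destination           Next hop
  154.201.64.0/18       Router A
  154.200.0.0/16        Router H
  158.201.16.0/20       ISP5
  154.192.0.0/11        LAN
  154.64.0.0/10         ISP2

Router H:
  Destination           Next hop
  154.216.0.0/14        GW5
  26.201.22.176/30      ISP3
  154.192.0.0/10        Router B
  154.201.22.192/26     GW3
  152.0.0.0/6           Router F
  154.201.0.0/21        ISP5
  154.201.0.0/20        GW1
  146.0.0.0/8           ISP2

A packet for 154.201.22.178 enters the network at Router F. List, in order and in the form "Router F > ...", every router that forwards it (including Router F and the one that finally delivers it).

At Router F: longest match for 154.201.22.178 is 154.201.0.0/18 -> Router A
At Router A: longest match for 154.201.22.178 is 154.201.16.0/21 -> Router H
At Router H: longest match for 154.201.22.178 is 154.192.0.0/10 -> Router B
At Router B: longest match for 154.201.22.178 is 154.192.0.0/11 -> LAN

Router F > Router A > Router H > Router B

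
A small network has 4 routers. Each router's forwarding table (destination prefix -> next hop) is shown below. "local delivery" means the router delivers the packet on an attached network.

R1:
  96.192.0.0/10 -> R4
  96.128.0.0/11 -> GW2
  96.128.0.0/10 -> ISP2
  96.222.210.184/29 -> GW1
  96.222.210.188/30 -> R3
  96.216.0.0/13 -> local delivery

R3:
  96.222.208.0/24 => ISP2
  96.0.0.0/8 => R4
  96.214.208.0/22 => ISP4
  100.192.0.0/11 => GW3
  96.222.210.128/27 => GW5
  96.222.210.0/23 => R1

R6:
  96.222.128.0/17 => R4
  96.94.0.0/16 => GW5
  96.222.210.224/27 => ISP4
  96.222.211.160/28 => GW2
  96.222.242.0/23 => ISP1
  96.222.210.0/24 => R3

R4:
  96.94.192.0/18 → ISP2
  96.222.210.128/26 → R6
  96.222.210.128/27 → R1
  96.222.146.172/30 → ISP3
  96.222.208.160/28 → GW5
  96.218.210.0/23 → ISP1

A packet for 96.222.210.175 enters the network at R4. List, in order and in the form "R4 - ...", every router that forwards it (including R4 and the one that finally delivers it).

At R4: longest match for 96.222.210.175 is 96.222.210.128/26 -> R6
At R6: longest match for 96.222.210.175 is 96.222.210.0/24 -> R3
At R3: longest match for 96.222.210.175 is 96.222.210.0/23 -> R1
At R1: longest match for 96.222.210.175 is 96.216.0.0/13 -> local delivery

R4 - R6 - R3 - R1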